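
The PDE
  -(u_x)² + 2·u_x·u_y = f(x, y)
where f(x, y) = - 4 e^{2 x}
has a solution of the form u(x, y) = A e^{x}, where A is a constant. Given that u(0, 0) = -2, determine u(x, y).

Substitute the ansatz u = A e^{x} into the left-hand side.
Derivatives of the ansatz:
  u_x = A e^{x}
  u_y = 0
Term by term:
  -(u_x)² = - A^{2} e^{2 x}
  2·u_x·u_y = 0
So the left-hand side equals
  - A^{2} e^{2 x}
This must equal f(x, y) = - 4 e^{2 x} identically.
Matching coefficients of the independent functions:
  [e^{2 x}]:  - A^{2} = -4
These equations allow (A) = (-2) or (2).
Impose the point condition(s):
  u(0, 0) = -2  ⟹  A = -2
Only A = -2 satisfies everything.
Hence u(x, y) = - 2 e^{x}.

Answer: u(x, y) = - 2 e^{x}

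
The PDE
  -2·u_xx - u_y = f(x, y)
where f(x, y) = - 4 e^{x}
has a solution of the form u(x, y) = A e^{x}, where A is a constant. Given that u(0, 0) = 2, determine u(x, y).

Answer: u(x, y) = 2 e^{x}

Derivation:
Substitute the ansatz u = A e^{x} into the left-hand side.
Derivatives of the ansatz:
  u_xx = A e^{x}
  u_y = 0
Term by term:
  -2·u_xx = - 2 A e^{x}
  -u_y = 0
So the left-hand side equals
  - 2 A e^{x}
This must equal f(x, y) = - 4 e^{x} identically.
Matching coefficients of the independent functions:
  [e^{x}]:  - 2 A = -4
Solving: A = 2.
Check against the point condition:
  u(0, 0) = 2  ⟹  A = 2  ✓
Hence u(x, y) = 2 e^{x}.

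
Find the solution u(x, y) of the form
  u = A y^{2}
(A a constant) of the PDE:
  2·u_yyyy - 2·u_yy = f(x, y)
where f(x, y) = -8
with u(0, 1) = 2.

Substitute the ansatz u = A y^{2} into the left-hand side.
Derivatives of the ansatz:
  u_yyyy = 0
  u_yy = 2 A
Term by term:
  2·u_yyyy = 0
  -2·u_yy = - 4 A
So the left-hand side equals
  - 4 A
This must equal f(x, y) = -8 identically.
Matching coefficients of the independent functions:
  [constant term]:  - 4 A = -8
Solving: A = 2.
Check against the point condition:
  u(0, 1) = 2  ⟹  A = 2  ✓
Hence u(x, y) = 2 y^{2}.

Answer: u(x, y) = 2 y^{2}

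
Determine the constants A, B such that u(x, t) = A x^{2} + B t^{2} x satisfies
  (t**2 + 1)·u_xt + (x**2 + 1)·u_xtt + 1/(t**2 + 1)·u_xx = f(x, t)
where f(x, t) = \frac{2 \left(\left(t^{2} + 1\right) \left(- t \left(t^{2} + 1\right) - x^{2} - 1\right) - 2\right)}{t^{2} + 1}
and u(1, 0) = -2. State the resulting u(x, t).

Answer: u(x, t) = - t^{2} x - 2 x^{2}

Derivation:
Substitute the ansatz u = A x^{2} + B t^{2} x into the left-hand side.
Derivatives of the ansatz:
  u_xt = 2 B t
  u_xtt = 2 B
  u_xx = 2 A
Term by term:
  (t**2 + 1)·u_xt = 2 B t^{3} + 2 B t
  (x**2 + 1)·u_xtt = 2 B x^{2} + 2 B
  1/(t**2 + 1)·u_xx = \frac{2 A}{t^{2} + 1}
So the left-hand side equals
  \frac{2 A}{t^{2} + 1} + 2 B t^{3} + 2 B t + 2 B x^{2} + 2 B
This must equal f(x, t) identically; expanded, f = - 2 t^{3} - 2 t - 2 x^{2} - 2 - \frac{4}{t^{2} + 1}.
Matching coefficients of the independent functions:
  [constant term, t, t^{3}, x^{2}]:  2 B = -2
  [\frac{1}{t^{2} + 1}]:  2 A = -4
Solving: A = -2, B = -1.
Check against the point condition:
  u(1, 0) = -2  ⟹  A = -2  ✓
Hence u(x, t) = - t^{2} x - 2 x^{2}.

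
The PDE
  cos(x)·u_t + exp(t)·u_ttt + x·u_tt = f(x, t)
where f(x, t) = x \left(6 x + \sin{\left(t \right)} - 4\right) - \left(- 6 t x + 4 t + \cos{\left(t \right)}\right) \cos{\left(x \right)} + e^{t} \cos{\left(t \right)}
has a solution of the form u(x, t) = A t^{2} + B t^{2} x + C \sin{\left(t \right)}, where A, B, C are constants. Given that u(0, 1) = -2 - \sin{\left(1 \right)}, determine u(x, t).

Substitute the ansatz u = A t^{2} + B t^{2} x + C \sin{\left(t \right)} into the left-hand side.
Derivatives of the ansatz:
  u_t = 2 A t + 2 B t x + C \cos{\left(t \right)}
  u_ttt = - C \cos{\left(t \right)}
  u_tt = 2 A + 2 B x - C \sin{\left(t \right)}
Term by term:
  cos(x)·u_t = 2 A t \cos{\left(x \right)} + 2 B t x \cos{\left(x \right)} + C \cos{\left(t \right)} \cos{\left(x \right)}
  exp(t)·u_ttt = - C e^{t} \cos{\left(t \right)}
  x·u_tt = 2 A x + 2 B x^{2} - C x \sin{\left(t \right)}
So the left-hand side equals
  2 A t \cos{\left(x \right)} + 2 A x + 2 B t x \cos{\left(x \right)} + 2 B x^{2} - C x \sin{\left(t \right)} - C e^{t} \cos{\left(t \right)} + C \cos{\left(t \right)} \cos{\left(x \right)}
This must equal f(x, t) identically; expanded, f = 6 t x \cos{\left(x \right)} - 4 t \cos{\left(x \right)} + 6 x^{2} + x \sin{\left(t \right)} - 4 x + e^{t} \cos{\left(t \right)} - \cos{\left(t \right)} \cos{\left(x \right)}.
Matching coefficients of the independent functions:
  [x, t \cos{\left(x \right)}]:  2 A = -4
  [x^{2}, t x \cos{\left(x \right)}]:  2 B = 6
  [x \sin{\left(t \right)}, e^{t} \cos{\left(t \right)}]:  - C = 1
  [\cos{\left(t \right)} \cos{\left(x \right)}]:  C = -1
Solving: A = -2, B = 3, C = -1.
Check against the point condition:
  u(0, 1) = -2 - \sin{\left(1 \right)}  ⟹  A + C \sin{\left(1 \right)} = -2 - \sin{\left(1 \right)}  ✓
Hence u(x, t) = 3 t^{2} x - 2 t^{2} - \sin{\left(t \right)}.

Answer: u(x, t) = 3 t^{2} x - 2 t^{2} - \sin{\left(t \right)}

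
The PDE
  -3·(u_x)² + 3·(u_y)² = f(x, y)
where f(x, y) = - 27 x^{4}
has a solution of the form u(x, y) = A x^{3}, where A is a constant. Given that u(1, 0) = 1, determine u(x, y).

Answer: u(x, y) = x^{3}

Derivation:
Substitute the ansatz u = A x^{3} into the left-hand side.
Derivatives of the ansatz:
  u_x = 3 A x^{2}
  u_y = 0
Term by term:
  -3·(u_x)² = - 27 A^{2} x^{4}
  3·(u_y)² = 0
So the left-hand side equals
  - 27 A^{2} x^{4}
This must equal f(x, y) = - 27 x^{4} identically.
Matching coefficients of the independent functions:
  [x^{4}]:  - 27 A^{2} = -27
These equations allow (A) = (-1) or (1).
Impose the point condition(s):
  u(1, 0) = 1  ⟹  A = 1
Only A = 1 satisfies everything.
Hence u(x, y) = x^{3}.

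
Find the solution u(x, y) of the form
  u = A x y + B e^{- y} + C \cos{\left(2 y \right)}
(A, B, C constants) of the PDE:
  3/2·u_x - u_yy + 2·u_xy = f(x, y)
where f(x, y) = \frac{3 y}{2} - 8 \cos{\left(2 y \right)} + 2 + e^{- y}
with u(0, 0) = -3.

Answer: u(x, y) = x y - 2 \cos{\left(2 y \right)} - e^{- y}

Derivation:
Substitute the ansatz u = A x y + B e^{- y} + C \cos{\left(2 y \right)} into the left-hand side.
Derivatives of the ansatz:
  u_x = A y
  u_yy = B e^{- y} - 4 C \cos{\left(2 y \right)}
  u_xy = A
Term by term:
  3/2·u_x = \frac{3 A y}{2}
  -u_yy = - B e^{- y} + 4 C \cos{\left(2 y \right)}
  2·u_xy = 2 A
So the left-hand side equals
  \frac{3 A y}{2} + 2 A - B e^{- y} + 4 C \cos{\left(2 y \right)}
This must equal f(x, y) = \frac{3 y}{2} - 8 \cos{\left(2 y \right)} + 2 + e^{- y} identically.
Matching coefficients of the independent functions:
  [constant term]:  2 A = 2
  [y]:  \frac{3 A}{2} = \frac{3}{2}
  [e^{- y}]:  - B = 1
  [\cos{\left(2 y \right)}]:  4 C = -8
Solving: A = 1, B = -1, C = -2.
Check against the point condition:
  u(0, 0) = -3  ⟹  B + C = -3  ✓
Hence u(x, y) = x y - 2 \cos{\left(2 y \right)} - e^{- y}.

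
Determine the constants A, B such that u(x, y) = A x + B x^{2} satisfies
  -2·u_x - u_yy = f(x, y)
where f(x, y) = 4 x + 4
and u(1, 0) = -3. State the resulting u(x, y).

Answer: u(x, y) = - x^{2} - 2 x

Derivation:
Substitute the ansatz u = A x + B x^{2} into the left-hand side.
Derivatives of the ansatz:
  u_x = A + 2 B x
  u_yy = 0
Term by term:
  -2·u_x = - 2 A - 4 B x
  -u_yy = 0
So the left-hand side equals
  - 2 A - 4 B x
This must equal f(x, y) = 4 x + 4 identically.
Matching coefficients of the independent functions:
  [constant term]:  - 2 A = 4
  [x]:  - 4 B = 4
Solving: A = -2, B = -1.
Check against the point condition:
  u(1, 0) = -3  ⟹  A + B = -3  ✓
Hence u(x, y) = - x^{2} - 2 x.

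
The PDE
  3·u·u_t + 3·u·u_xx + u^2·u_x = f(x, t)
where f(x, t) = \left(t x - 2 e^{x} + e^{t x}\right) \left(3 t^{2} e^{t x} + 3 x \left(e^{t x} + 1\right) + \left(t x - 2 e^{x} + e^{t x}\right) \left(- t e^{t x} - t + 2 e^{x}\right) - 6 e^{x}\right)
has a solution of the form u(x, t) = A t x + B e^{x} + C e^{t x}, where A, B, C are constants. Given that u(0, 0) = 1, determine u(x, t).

Substitute the ansatz u = A t x + B e^{x} + C e^{t x} into the left-hand side.
Derivatives of the ansatz:
  u_t = A x + C x e^{t x}
  u_xx = B e^{x} + C t^{2} e^{t x}
  u_x = A t + B e^{x} + C t e^{t x}
Term by term:
  3·u·u_t = 3 A^{2} t x^{2} + 3 A B x e^{x} + 3 A C t x^{2} e^{t x} + 3 A C x e^{t x} + 3 B C x e^{x} e^{t x} + 3 C^{2} x e^{2 t x}
  3·u·u_xx = 3 A B t x e^{x} + 3 A C t^{3} x e^{t x} + 3 B^{2} e^{2 x} + 3 B C t^{2} e^{x} e^{t x} + 3 B C e^{x} e^{t x} + 3 C^{2} t^{2} e^{2 t x}
  u^2·u_x = A^{3} t^{3} x^{2} + A^{2} B t^{2} x^{2} e^{x} + 2 A^{2} B t^{2} x e^{x} + A^{2} C t^{3} x^{2} e^{t x} + 2 A^{2} C t^{2} x e^{t x} + 2 A B^{2} t x e^{2 x} + A B^{2} t e^{2 x} + 2 A B C t^{2} x e^{x} e^{t x} + 2 A B C t x e^{x} e^{t x} + 2 A B C t e^{x} e^{t x} + 2 A C^{2} t^{2} x e^{2 t x} + A C^{2} t e^{2 t x} + B^{3} e^{3 x} + B^{2} C t e^{2 x} e^{t x} + 2 B^{2} C e^{2 x} e^{t x} + 2 B C^{2} t e^{x} e^{2 t x} + B C^{2} e^{x} e^{2 t x} + C^{3} t e^{3 t x}
Sum these and collect like terms in the independent variables.
This must equal f(x, t) identically; expanded, f = - t^{3} x^{2} e^{t x} - t^{3} x^{2} + 3 t^{3} x e^{t x} + 2 t^{2} x^{2} e^{x} + 4 t^{2} x e^{x} e^{t x} + 4 t^{2} x e^{x} - 2 t^{2} x e^{2 t x} - 2 t^{2} x e^{t x} - 6 t^{2} e^{x} e^{t x} + 3 t^{2} e^{2 t x} + 3 t x^{2} e^{t x} + 3 t x^{2} - 8 t x e^{2 x} + 4 t x e^{x} e^{t x} - 6 t x e^{x} - 4 t e^{2 x} e^{t x} - 4 t e^{2 x} + 4 t e^{x} e^{2 t x} + 4 t e^{x} e^{t x} - t e^{3 t x} - t e^{2 t x} - 6 x e^{x} e^{t x} - 6 x e^{x} + 3 x e^{2 t x} + 3 x e^{t x} + 8 e^{3 x} - 8 e^{2 x} e^{t x} + 12 e^{2 x} + 2 e^{x} e^{2 t x} - 6 e^{x} e^{t x}.
Matching coefficients of the independent functions:
(each divided by its leading coefficient; functions giving the same equation are listed together)
  [t x^{2}]:  A^{2} - 1 = 0
  [t e^{2 x}, t x e^{2 x}]:  A B^{2} + 4 = 0
  [t e^{2 t x}, t^{2} x e^{2 t x}]:  A C^{2} + 1 = 0
  [t e^{3 t x}]:  C^{3} + 1 = 0
  [t^{2} e^{2 t x}, x e^{2 t x}]:  C^{2} - 1 = 0
  [t^{3} x^{2}]:  A^{3} + 1 = 0
  [x e^{x}, t x e^{x}]:  A B + 2 = 0
  [x e^{t x}, t x^{2} e^{t x}, t^{3} x e^{t x}]:  A C - 1 = 0
  [e^{x} e^{t x}, t^{2} e^{x} e^{t x}, x e^{x} e^{t x}]:  B C + 2 = 0
  [e^{x} e^{2 t x}, t e^{x} e^{2 t x}]:  B C^{2} - 2 = 0
  [e^{2 x} e^{t x}, t e^{2 x} e^{t x}]:  B^{2} C + 4 = 0
  [t e^{x} e^{t x}, t x e^{x} e^{t x}, t^{2} x e^{x} e^{t x}]:  A B C - 2 = 0
  [t^{2} x e^{x}, t^{2} x^{2} e^{x}]:  A^{2} B - 2 = 0
  [t^{2} x e^{t x}, t^{3} x^{2} e^{t x}]:  A^{2} C + 1 = 0
  [e^{2 x}]:  B^{2} - 4 = 0
  [e^{3 x}]:  B^{3} - 8 = 0
Solving: A = -1, B = 2, C = -1.
Check against the point condition:
  u(0, 0) = 1  ⟹  B + C = 1  ✓
Hence u(x, t) = - t x + 2 e^{x} - e^{t x}.

Answer: u(x, t) = - t x + 2 e^{x} - e^{t x}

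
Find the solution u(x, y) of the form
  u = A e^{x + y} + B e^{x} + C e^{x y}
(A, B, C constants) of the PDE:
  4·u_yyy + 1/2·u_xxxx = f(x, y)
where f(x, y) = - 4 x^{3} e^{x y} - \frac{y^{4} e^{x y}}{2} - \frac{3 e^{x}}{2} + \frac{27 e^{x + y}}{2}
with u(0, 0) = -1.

Answer: u(x, y) = - 3 e^{x} - e^{x y} + 3 e^{x + y}

Derivation:
Substitute the ansatz u = A e^{x + y} + B e^{x} + C e^{x y} into the left-hand side.
Derivatives of the ansatz:
  u_yyy = A e^{x} e^{y} + C x^{3} e^{x y}
  u_xxxx = A e^{x} e^{y} + B e^{x} + C y^{4} e^{x y}
Term by term:
  4·u_yyy = 4 A e^{x} e^{y} + 4 C x^{3} e^{x y}
  1/2·u_xxxx = \frac{A e^{x} e^{y}}{2} + \frac{B e^{x}}{2} + \frac{C y^{4} e^{x y}}{2}
So the left-hand side equals
  \frac{9 A e^{x} e^{y}}{2} + \frac{B e^{x}}{2} + 4 C x^{3} e^{x y} + \frac{C y^{4} e^{x y}}{2}
This must equal f(x, y) identically; expanded, f = - 4 x^{3} e^{x y} - \frac{y^{4} e^{x y}}{2} + \frac{27 e^{x} e^{y}}{2} - \frac{3 e^{x}}{2}.
Matching coefficients of the independent functions:
  [x^{3} e^{x y}]:  4 C = -4
  [y^{4} e^{x y}]:  \frac{C}{2} = - \frac{1}{2}
  [e^{x} e^{y}]:  \frac{9 A}{2} = \frac{27}{2}
  [e^{x}]:  \frac{B}{2} = - \frac{3}{2}
Solving: A = 3, B = -3, C = -1.
Check against the point condition:
  u(0, 0) = -1  ⟹  A + B + C = -1  ✓
Hence u(x, y) = - 3 e^{x} - e^{x y} + 3 e^{x + y}.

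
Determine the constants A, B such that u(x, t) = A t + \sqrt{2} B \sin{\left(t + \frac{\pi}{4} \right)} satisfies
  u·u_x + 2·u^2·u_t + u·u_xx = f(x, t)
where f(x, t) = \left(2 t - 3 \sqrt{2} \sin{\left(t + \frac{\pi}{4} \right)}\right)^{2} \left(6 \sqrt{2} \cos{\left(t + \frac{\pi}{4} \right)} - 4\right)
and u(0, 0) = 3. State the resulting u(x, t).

Substitute the ansatz u = A t + \sqrt{2} B \sin{\left(t + \frac{\pi}{4} \right)} into the left-hand side.
Derivatives of the ansatz:
  u_x = 0
  u_t = A + \sqrt{2} B \cos{\left(t + \frac{\pi}{4} \right)}
  u_xx = 0
Term by term:
  u·u_x = 0
  2·u^2·u_t = 2 A^{3} t^{2} + 2 \sqrt{2} A^{2} B t^{2} \cos{\left(t + \frac{\pi}{4} \right)} + 4 \sqrt{2} A^{2} B t \sin{\left(t + \frac{\pi}{4} \right)} + 8 A B^{2} t \sin{\left(t + \frac{\pi}{4} \right)} \cos{\left(t + \frac{\pi}{4} \right)} + 4 A B^{2} \sin^{2}{\left(t + \frac{\pi}{4} \right)} + 4 \sqrt{2} B^{3} \sin^{2}{\left(t + \frac{\pi}{4} \right)} \cos{\left(t + \frac{\pi}{4} \right)}
  u·u_xx = 0
So the left-hand side equals
  2 A^{3} t^{2} + 2 \sqrt{2} A^{2} B t^{2} \cos{\left(t + \frac{\pi}{4} \right)} + 4 \sqrt{2} A^{2} B t \sin{\left(t + \frac{\pi}{4} \right)} + 8 A B^{2} t \sin{\left(t + \frac{\pi}{4} \right)} \cos{\left(t + \frac{\pi}{4} \right)} + 4 A B^{2} \sin^{2}{\left(t + \frac{\pi}{4} \right)} + 4 \sqrt{2} B^{3} \sin^{2}{\left(t + \frac{\pi}{4} \right)} \cos{\left(t + \frac{\pi}{4} \right)}
This must equal f(x, t) identically; expanded, f = 24 \sqrt{2} t^{2} \cos{\left(t + \frac{\pi}{4} \right)} - 16 t^{2} - 144 t \sin{\left(t + \frac{\pi}{4} \right)} \cos{\left(t + \frac{\pi}{4} \right)} + 48 \sqrt{2} t \sin{\left(t + \frac{\pi}{4} \right)} + 108 \sqrt{2} \sin^{2}{\left(t + \frac{\pi}{4} \right)} \cos{\left(t + \frac{\pi}{4} \right)} - 72 \sin^{2}{\left(t + \frac{\pi}{4} \right)}.
Matching coefficients of the independent functions:
  [t^{2}]:  2 A^{3} = -16
  [\sqrt{2} t \sin{\left(t + \frac{\pi}{4} \right)}]:  4 A^{2} B = 48
  [\sqrt{2} t^{2} \cos{\left(t + \frac{\pi}{4} \right)}]:  2 A^{2} B = 24
  [\sqrt{2} \sin^{2}{\left(t + \frac{\pi}{4} \right)} \cos{\left(t + \frac{\pi}{4} \right)}]:  4 B^{3} = 108
  [t \sin{\left(t + \frac{\pi}{4} \right)} \cos{\left(t + \frac{\pi}{4} \right)}]:  8 A B^{2} = -144
  [\sin^{2}{\left(t + \frac{\pi}{4} \right)}]:  4 A B^{2} = -72
Solving: A = -2, B = 3.
Check against the point condition:
  u(0, 0) = 3  ⟹  B = 3  ✓
Hence u(x, t) = - 2 t + 3 \sqrt{2} \sin{\left(t + \frac{\pi}{4} \right)}.

Answer: u(x, t) = - 2 t + 3 \sqrt{2} \sin{\left(t + \frac{\pi}{4} \right)}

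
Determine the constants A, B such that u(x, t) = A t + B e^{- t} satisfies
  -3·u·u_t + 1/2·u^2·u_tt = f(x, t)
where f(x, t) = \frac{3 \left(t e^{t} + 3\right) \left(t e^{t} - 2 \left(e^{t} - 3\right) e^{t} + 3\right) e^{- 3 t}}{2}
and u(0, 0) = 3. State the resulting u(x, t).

Answer: u(x, t) = t + 3 e^{- t}

Derivation:
Substitute the ansatz u = A t + B e^{- t} into the left-hand side.
Derivatives of the ansatz:
  u_t = A - B e^{- t}
  u_tt = B e^{- t}
Term by term:
  -3·u·u_t = - 3 A^{2} t + 3 A B t e^{- t} - 3 A B e^{- t} + 3 B^{2} e^{- 2 t}
  1/2·u^2·u_tt = \frac{A^{2} B t^{2} e^{- t}}{2} + A B^{2} t e^{- 2 t} + \frac{B^{3} e^{- 3 t}}{2}
So the left-hand side equals
  \frac{A^{2} B t^{2} e^{- t}}{2} - 3 A^{2} t + A B^{2} t e^{- 2 t} + 3 A B t e^{- t} - 3 A B e^{- t} + \frac{B^{3} e^{- 3 t}}{2} + 3 B^{2} e^{- 2 t}
This must equal f(x, t) identically; expanded, f = \frac{3 t^{2} e^{- t}}{2} - 3 t + 9 t e^{- t} + 9 t e^{- 2 t} - 9 e^{- t} + 27 e^{- 2 t} + \frac{27 e^{- 3 t}}{2}.
Matching coefficients of the independent functions:
  [t]:  - 3 A^{2} = -3
  [t e^{- 2 t}]:  A B^{2} = 9
  [t e^{- t}]:  3 A B = 9
  [t^{2} e^{- t}]:  \frac{A^{2} B}{2} = \frac{3}{2}
  [e^{- 3 t}]:  \frac{B^{3}}{2} = \frac{27}{2}
  [e^{- 2 t}]:  3 B^{2} = 27
  [e^{- t}]:  - 3 A B = -9
Solving: A = 1, B = 3.
Check against the point condition:
  u(0, 0) = 3  ⟹  B = 3  ✓
Hence u(x, t) = t + 3 e^{- t}.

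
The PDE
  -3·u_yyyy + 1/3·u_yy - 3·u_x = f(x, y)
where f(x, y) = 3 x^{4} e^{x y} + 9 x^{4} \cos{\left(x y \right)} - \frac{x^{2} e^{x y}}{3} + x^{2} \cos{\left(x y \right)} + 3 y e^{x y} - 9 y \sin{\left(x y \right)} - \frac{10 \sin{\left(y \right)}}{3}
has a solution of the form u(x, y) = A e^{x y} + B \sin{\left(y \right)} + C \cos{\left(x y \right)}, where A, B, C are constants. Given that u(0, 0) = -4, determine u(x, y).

Answer: u(x, y) = - e^{x y} + \sin{\left(y \right)} - 3 \cos{\left(x y \right)}

Derivation:
Substitute the ansatz u = A e^{x y} + B \sin{\left(y \right)} + C \cos{\left(x y \right)} into the left-hand side.
Derivatives of the ansatz:
  u_yyyy = A x^{4} e^{x y} + B \sin{\left(y \right)} + C x^{4} \cos{\left(x y \right)}
  u_yy = A x^{2} e^{x y} - B \sin{\left(y \right)} - C x^{2} \cos{\left(x y \right)}
  u_x = A y e^{x y} - C y \sin{\left(x y \right)}
Term by term:
  -3·u_yyyy = - 3 A x^{4} e^{x y} - 3 B \sin{\left(y \right)} - 3 C x^{4} \cos{\left(x y \right)}
  1/3·u_yy = \frac{A x^{2} e^{x y}}{3} - \frac{B \sin{\left(y \right)}}{3} - \frac{C x^{2} \cos{\left(x y \right)}}{3}
  -3·u_x = - 3 A y e^{x y} + 3 C y \sin{\left(x y \right)}
So the left-hand side equals
  - 3 A x^{4} e^{x y} + \frac{A x^{2} e^{x y}}{3} - 3 A y e^{x y} - \frac{10 B \sin{\left(y \right)}}{3} - 3 C x^{4} \cos{\left(x y \right)} - \frac{C x^{2} \cos{\left(x y \right)}}{3} + 3 C y \sin{\left(x y \right)}
This must equal f(x, y) = 3 x^{4} e^{x y} + 9 x^{4} \cos{\left(x y \right)} - \frac{x^{2} e^{x y}}{3} + x^{2} \cos{\left(x y \right)} + 3 y e^{x y} - 9 y \sin{\left(x y \right)} - \frac{10 \sin{\left(y \right)}}{3} identically.
Matching coefficients of the independent functions:
  [x^{2} e^{x y}]:  \frac{A}{3} = - \frac{1}{3}
  [x^{2} \cos{\left(x y \right)}]:  - \frac{C}{3} = 1
  [x^{4} e^{x y}, y e^{x y}]:  - 3 A = 3
  [x^{4} \cos{\left(x y \right)}]:  - 3 C = 9
  [y \sin{\left(x y \right)}]:  3 C = -9
  [\sin{\left(y \right)}]:  - \frac{10 B}{3} = - \frac{10}{3}
Solving: A = -1, B = 1, C = -3.
Check against the point condition:
  u(0, 0) = -4  ⟹  A + C = -4  ✓
Hence u(x, y) = - e^{x y} + \sin{\left(y \right)} - 3 \cos{\left(x y \right)}.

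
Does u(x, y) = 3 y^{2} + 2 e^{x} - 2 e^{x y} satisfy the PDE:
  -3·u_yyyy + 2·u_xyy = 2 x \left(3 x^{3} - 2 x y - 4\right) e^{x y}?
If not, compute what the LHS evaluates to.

Evaluate each term of the left-hand side for u = 3 y^{2} + 2 e^{x} - 2 e^{x y}.
Derivatives:
  u_yyyy = - 2 x^{4} e^{x y}
  u_xyy = - 2 x^{2} y e^{x y} - 4 x e^{x y}
Terms:
  -3·u_yyyy = 6 x^{4} e^{x y}
  2·u_xyy = - 4 x \left(x y + 2\right) e^{x y}
Sum: LHS = 2 x \left(3 x^{3} - 2 x y - 4\right) e^{x y}
This is exactly the given right-hand side, so u is a solution.

Answer: Yes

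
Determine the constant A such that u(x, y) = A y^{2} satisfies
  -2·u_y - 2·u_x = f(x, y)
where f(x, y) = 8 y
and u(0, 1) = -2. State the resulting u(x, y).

Substitute the ansatz u = A y^{2} into the left-hand side.
Derivatives of the ansatz:
  u_y = 2 A y
  u_x = 0
Term by term:
  -2·u_y = - 4 A y
  -2·u_x = 0
So the left-hand side equals
  - 4 A y
This must equal f(x, y) = 8 y identically.
Matching coefficients of the independent functions:
  [y]:  - 4 A = 8
Solving: A = -2.
Check against the point condition:
  u(0, 1) = -2  ⟹  A = -2  ✓
Hence u(x, y) = - 2 y^{2}.

Answer: u(x, y) = - 2 y^{2}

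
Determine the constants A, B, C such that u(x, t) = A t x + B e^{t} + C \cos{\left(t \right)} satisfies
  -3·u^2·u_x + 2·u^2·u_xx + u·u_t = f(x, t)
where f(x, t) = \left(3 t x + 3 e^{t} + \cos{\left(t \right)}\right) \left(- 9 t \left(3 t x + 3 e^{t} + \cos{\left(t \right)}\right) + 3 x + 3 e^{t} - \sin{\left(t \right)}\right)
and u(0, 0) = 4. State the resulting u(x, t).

Substitute the ansatz u = A t x + B e^{t} + C \cos{\left(t \right)} into the left-hand side.
Derivatives of the ansatz:
  u_x = A t
  u_xx = 0
  u_t = A x + B e^{t} - C \sin{\left(t \right)}
Term by term:
  -3·u^2·u_x = - 3 A^{3} t^{3} x^{2} - 6 A^{2} B t^{2} x e^{t} - 6 A^{2} C t^{2} x \cos{\left(t \right)} - 3 A B^{2} t e^{2 t} - 6 A B C t e^{t} \cos{\left(t \right)} - 3 A C^{2} t \cos^{2}{\left(t \right)}
  2·u^2·u_xx = 0
  u·u_t = A^{2} t x^{2} + A B t x e^{t} + A B x e^{t} - A C t x \sin{\left(t \right)} + A C x \cos{\left(t \right)} + B^{2} e^{2 t} - B C e^{t} \sin{\left(t \right)} + B C e^{t} \cos{\left(t \right)} - C^{2} \sin{\left(t \right)} \cos{\left(t \right)}
So the left-hand side equals
  - 3 A^{3} t^{3} x^{2} - 6 A^{2} B t^{2} x e^{t} - 6 A^{2} C t^{2} x \cos{\left(t \right)} + A^{2} t x^{2} - 3 A B^{2} t e^{2 t} - 6 A B C t e^{t} \cos{\left(t \right)} + A B t x e^{t} + A B x e^{t} - 3 A C^{2} t \cos^{2}{\left(t \right)} - A C t x \sin{\left(t \right)} + A C x \cos{\left(t \right)} + B^{2} e^{2 t} - B C e^{t} \sin{\left(t \right)} + B C e^{t} \cos{\left(t \right)} - C^{2} \sin{\left(t \right)} \cos{\left(t \right)}
This must equal f(x, t) identically; expanded, f = - 81 t^{3} x^{2} - 162 t^{2} x e^{t} - 54 t^{2} x \cos{\left(t \right)} + 9 t x^{2} + 9 t x e^{t} - 3 t x \sin{\left(t \right)} - 81 t e^{2 t} - 54 t e^{t} \cos{\left(t \right)} - 9 t \cos^{2}{\left(t \right)} + 9 x e^{t} + 3 x \cos{\left(t \right)} + 9 e^{2 t} - 3 e^{t} \sin{\left(t \right)} + 3 e^{t} \cos{\left(t \right)} - \sin{\left(t \right)} \cos{\left(t \right)}.
Matching coefficients of the independent functions:
(each divided by its leading coefficient; functions giving the same equation are listed together)
  [t x^{2}]:  A^{2} - 9 = 0
  [t e^{2 t}]:  A B^{2} - 27 = 0
  [t \cos^{2}{\left(t \right)}]:  A C^{2} - 3 = 0
  [t^{3} x^{2}]:  A^{3} - 27 = 0
  [x e^{t}, t x e^{t}]:  A B - 9 = 0
  [x \cos{\left(t \right)}, t x \sin{\left(t \right)}]:  A C - 3 = 0
  [e^{t} \sin{\left(t \right)}, e^{t} \cos{\left(t \right)}]:  B C - 3 = 0
  [\sin{\left(t \right)} \cos{\left(t \right)}]:  C^{2} - 1 = 0
  [t e^{t} \cos{\left(t \right)}]:  A B C - 9 = 0
  [t^{2} x e^{t}]:  A^{2} B - 27 = 0
  [t^{2} x \cos{\left(t \right)}]:  A^{2} C - 9 = 0
  [e^{2 t}]:  B^{2} - 9 = 0
Solving: A = 3, B = 3, C = 1.
Check against the point condition:
  u(0, 0) = 4  ⟹  B + C = 4  ✓
Hence u(x, t) = 3 t x + 3 e^{t} + \cos{\left(t \right)}.

Answer: u(x, t) = 3 t x + 3 e^{t} + \cos{\left(t \right)}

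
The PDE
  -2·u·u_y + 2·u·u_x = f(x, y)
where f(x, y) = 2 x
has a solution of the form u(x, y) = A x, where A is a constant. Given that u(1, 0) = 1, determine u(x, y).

Substitute the ansatz u = A x into the left-hand side.
Derivatives of the ansatz:
  u_y = 0
  u_x = A
Term by term:
  -2·u·u_y = 0
  2·u·u_x = 2 A^{2} x
So the left-hand side equals
  2 A^{2} x
This must equal f(x, y) = 2 x identically.
Matching coefficients of the independent functions:
  [x]:  2 A^{2} = 2
These equations allow (A) = (-1) or (1).
Impose the point condition(s):
  u(1, 0) = 1  ⟹  A = 1
Only A = 1 satisfies everything.
Hence u(x, y) = x.

Answer: u(x, y) = x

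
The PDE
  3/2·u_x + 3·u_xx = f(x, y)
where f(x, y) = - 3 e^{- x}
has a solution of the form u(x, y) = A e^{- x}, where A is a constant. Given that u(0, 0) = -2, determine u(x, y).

Substitute the ansatz u = A e^{- x} into the left-hand side.
Derivatives of the ansatz:
  u_x = - A e^{- x}
  u_xx = A e^{- x}
Term by term:
  3/2·u_x = - \frac{3 A e^{- x}}{2}
  3·u_xx = 3 A e^{- x}
So the left-hand side equals
  \frac{3 A e^{- x}}{2}
This must equal f(x, y) = - 3 e^{- x} identically.
Matching coefficients of the independent functions:
  [e^{- x}]:  \frac{3 A}{2} = -3
Solving: A = -2.
Check against the point condition:
  u(0, 0) = -2  ⟹  A = -2  ✓
Hence u(x, y) = - 2 e^{- x}.

Answer: u(x, y) = - 2 e^{- x}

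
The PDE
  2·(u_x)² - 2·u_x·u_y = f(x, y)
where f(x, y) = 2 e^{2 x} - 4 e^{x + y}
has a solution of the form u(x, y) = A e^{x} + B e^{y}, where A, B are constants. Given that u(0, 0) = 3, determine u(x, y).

Substitute the ansatz u = A e^{x} + B e^{y} into the left-hand side.
Derivatives of the ansatz:
  u_x = A e^{x}
  u_y = B e^{y}
Term by term:
  2·(u_x)² = 2 A^{2} e^{2 x}
  -2·u_x·u_y = - 2 A B e^{x} e^{y}
So the left-hand side equals
  2 A^{2} e^{2 x} - 2 A B e^{x} e^{y}
This must equal f(x, y) identically; expanded, f = 2 e^{2 x} - 4 e^{x} e^{y}.
Matching coefficients of the independent functions:
  [e^{x} e^{y}]:  - 2 A B = -4
  [e^{2 x}]:  2 A^{2} = 2
These equations allow (A, B) = (-1, -2) or (1, 2).
Impose the point condition(s):
  u(0, 0) = 3  ⟹  A + B = 3
Only A = 1, B = 2 satisfies everything.
Hence u(x, y) = e^{x} + 2 e^{y}.

Answer: u(x, y) = e^{x} + 2 e^{y}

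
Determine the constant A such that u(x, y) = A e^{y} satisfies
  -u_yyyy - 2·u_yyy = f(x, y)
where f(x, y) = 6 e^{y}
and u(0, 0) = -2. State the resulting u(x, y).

Substitute the ansatz u = A e^{y} into the left-hand side.
Derivatives of the ansatz:
  u_yyyy = A e^{y}
  u_yyy = A e^{y}
Term by term:
  -u_yyyy = - A e^{y}
  -2·u_yyy = - 2 A e^{y}
So the left-hand side equals
  - 3 A e^{y}
This must equal f(x, y) = 6 e^{y} identically.
Matching coefficients of the independent functions:
  [e^{y}]:  - 3 A = 6
Solving: A = -2.
Check against the point condition:
  u(0, 0) = -2  ⟹  A = -2  ✓
Hence u(x, y) = - 2 e^{y}.

Answer: u(x, y) = - 2 e^{y}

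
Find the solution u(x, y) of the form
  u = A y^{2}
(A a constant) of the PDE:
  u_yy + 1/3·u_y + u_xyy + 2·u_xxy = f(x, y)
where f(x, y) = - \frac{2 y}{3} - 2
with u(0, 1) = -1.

Substitute the ansatz u = A y^{2} into the left-hand side.
Derivatives of the ansatz:
  u_yy = 2 A
  u_y = 2 A y
  u_xyy = 0
  u_xxy = 0
Term by term:
  u_yy = 2 A
  1/3·u_y = \frac{2 A y}{3}
  u_xyy = 0
  2·u_xxy = 0
So the left-hand side equals
  \frac{2 A y}{3} + 2 A
This must equal f(x, y) = - \frac{2 y}{3} - 2 identically.
Matching coefficients of the independent functions:
  [constant term]:  2 A = -2
  [y]:  \frac{2 A}{3} = - \frac{2}{3}
Solving: A = -1.
Check against the point condition:
  u(0, 1) = -1  ⟹  A = -1  ✓
Hence u(x, y) = - y^{2}.

Answer: u(x, y) = - y^{2}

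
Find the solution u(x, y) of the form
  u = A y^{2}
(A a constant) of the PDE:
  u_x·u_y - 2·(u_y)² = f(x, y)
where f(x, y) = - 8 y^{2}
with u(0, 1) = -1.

Substitute the ansatz u = A y^{2} into the left-hand side.
Derivatives of the ansatz:
  u_x = 0
  u_y = 2 A y
Term by term:
  u_x·u_y = 0
  -2·(u_y)² = - 8 A^{2} y^{2}
So the left-hand side equals
  - 8 A^{2} y^{2}
This must equal f(x, y) = - 8 y^{2} identically.
Matching coefficients of the independent functions:
  [y^{2}]:  - 8 A^{2} = -8
These equations allow (A) = (-1) or (1).
Impose the point condition(s):
  u(0, 1) = -1  ⟹  A = -1
Only A = -1 satisfies everything.
Hence u(x, y) = - y^{2}.

Answer: u(x, y) = - y^{2}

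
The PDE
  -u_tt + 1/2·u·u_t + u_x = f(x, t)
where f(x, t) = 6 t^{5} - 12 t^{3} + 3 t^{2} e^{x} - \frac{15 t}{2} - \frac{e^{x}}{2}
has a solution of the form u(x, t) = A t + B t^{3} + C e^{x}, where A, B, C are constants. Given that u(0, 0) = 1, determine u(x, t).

Substitute the ansatz u = A t + B t^{3} + C e^{x} into the left-hand side.
Derivatives of the ansatz:
  u_tt = 6 B t
  u_t = A + 3 B t^{2}
  u_x = C e^{x}
Term by term:
  -u_tt = - 6 B t
  1/2·u·u_t = \frac{A^{2} t}{2} + 2 A B t^{3} + \frac{A C e^{x}}{2} + \frac{3 B^{2} t^{5}}{2} + \frac{3 B C t^{2} e^{x}}{2}
  u_x = C e^{x}
So the left-hand side equals
  \frac{A^{2} t}{2} + 2 A B t^{3} + \frac{A C e^{x}}{2} + \frac{3 B^{2} t^{5}}{2} + \frac{3 B C t^{2} e^{x}}{2} - 6 B t + C e^{x}
This must equal f(x, t) = 6 t^{5} - 12 t^{3} + 3 t^{2} e^{x} - \frac{15 t}{2} - \frac{e^{x}}{2} identically.
Matching coefficients of the independent functions:
  [t]:  \frac{A^{2}}{2} - 6 B = - \frac{15}{2}
  [t^{3}]:  2 A B = -12
  [t^{5}]:  \frac{3 B^{2}}{2} = 6
  [t^{2} e^{x}]:  \frac{3 B C}{2} = 3
  [e^{x}]:  \frac{A C}{2} + C = - \frac{1}{2}
Solving: A = -3, B = 2, C = 1.
Check against the point condition:
  u(0, 0) = 1  ⟹  C = 1  ✓
Hence u(x, t) = 2 t^{3} - 3 t + e^{x}.

Answer: u(x, t) = 2 t^{3} - 3 t + e^{x}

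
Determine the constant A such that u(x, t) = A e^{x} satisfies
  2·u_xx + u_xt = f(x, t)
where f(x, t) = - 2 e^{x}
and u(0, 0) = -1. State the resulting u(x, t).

Answer: u(x, t) = - e^{x}

Derivation:
Substitute the ansatz u = A e^{x} into the left-hand side.
Derivatives of the ansatz:
  u_xx = A e^{x}
  u_xt = 0
Term by term:
  2·u_xx = 2 A e^{x}
  u_xt = 0
So the left-hand side equals
  2 A e^{x}
This must equal f(x, t) = - 2 e^{x} identically.
Matching coefficients of the independent functions:
  [e^{x}]:  2 A = -2
Solving: A = -1.
Check against the point condition:
  u(0, 0) = -1  ⟹  A = -1  ✓
Hence u(x, t) = - e^{x}.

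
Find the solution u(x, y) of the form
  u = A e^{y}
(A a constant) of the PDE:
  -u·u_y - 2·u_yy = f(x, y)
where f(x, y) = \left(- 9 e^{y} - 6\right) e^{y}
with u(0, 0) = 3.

Substitute the ansatz u = A e^{y} into the left-hand side.
Derivatives of the ansatz:
  u_y = A e^{y}
  u_yy = A e^{y}
Term by term:
  -u·u_y = - A^{2} e^{2 y}
  -2·u_yy = - 2 A e^{y}
So the left-hand side equals
  - A^{2} e^{2 y} - 2 A e^{y}
This must equal f(x, y) = \left(- 9 e^{y} - 6\right) e^{y} identically.
Matching coefficients of the independent functions:
  [e^{y}]:  - 2 A = -6
  [e^{2 y}]:  - A^{2} = -9
Solving: A = 3.
Check against the point condition:
  u(0, 0) = 3  ⟹  A = 3  ✓
Hence u(x, y) = 3 e^{y}.

Answer: u(x, y) = 3 e^{y}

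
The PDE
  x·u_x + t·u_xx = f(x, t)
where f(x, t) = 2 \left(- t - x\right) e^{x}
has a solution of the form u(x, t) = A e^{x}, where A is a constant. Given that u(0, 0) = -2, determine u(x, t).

Answer: u(x, t) = - 2 e^{x}

Derivation:
Substitute the ansatz u = A e^{x} into the left-hand side.
Derivatives of the ansatz:
  u_x = A e^{x}
  u_xx = A e^{x}
Term by term:
  x·u_x = A x e^{x}
  t·u_xx = A t e^{x}
So the left-hand side equals
  A t e^{x} + A x e^{x}
This must equal f(x, t) identically; expanded, f = - 2 t e^{x} - 2 x e^{x}.
Matching coefficients of the independent functions:
  [t e^{x}, x e^{x}]:  A = -2
Solving: A = -2.
Check against the point condition:
  u(0, 0) = -2  ⟹  A = -2  ✓
Hence u(x, t) = - 2 e^{x}.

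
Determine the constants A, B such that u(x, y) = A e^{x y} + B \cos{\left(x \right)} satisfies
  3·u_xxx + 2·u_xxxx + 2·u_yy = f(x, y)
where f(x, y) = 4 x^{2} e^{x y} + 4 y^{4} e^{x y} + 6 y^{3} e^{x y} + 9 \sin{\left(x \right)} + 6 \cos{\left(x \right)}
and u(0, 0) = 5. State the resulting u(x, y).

Substitute the ansatz u = A e^{x y} + B \cos{\left(x \right)} into the left-hand side.
Derivatives of the ansatz:
  u_xxx = A y^{3} e^{x y} + B \sin{\left(x \right)}
  u_xxxx = A y^{4} e^{x y} + B \cos{\left(x \right)}
  u_yy = A x^{2} e^{x y}
Term by term:
  3·u_xxx = 3 A y^{3} e^{x y} + 3 B \sin{\left(x \right)}
  2·u_xxxx = 2 A y^{4} e^{x y} + 2 B \cos{\left(x \right)}
  2·u_yy = 2 A x^{2} e^{x y}
So the left-hand side equals
  2 A x^{2} e^{x y} + 2 A y^{4} e^{x y} + 3 A y^{3} e^{x y} + 3 B \sin{\left(x \right)} + 2 B \cos{\left(x \right)}
This must equal f(x, y) = 4 x^{2} e^{x y} + 4 y^{4} e^{x y} + 6 y^{3} e^{x y} + 9 \sin{\left(x \right)} + 6 \cos{\left(x \right)} identically.
Matching coefficients of the independent functions:
  [x^{2} e^{x y}, y^{4} e^{x y}]:  2 A = 4
  [y^{3} e^{x y}]:  3 A = 6
  [\sin{\left(x \right)}]:  3 B = 9
  [\cos{\left(x \right)}]:  2 B = 6
Solving: A = 2, B = 3.
Check against the point condition:
  u(0, 0) = 5  ⟹  A + B = 5  ✓
Hence u(x, y) = 2 e^{x y} + 3 \cos{\left(x \right)}.

Answer: u(x, y) = 2 e^{x y} + 3 \cos{\left(x \right)}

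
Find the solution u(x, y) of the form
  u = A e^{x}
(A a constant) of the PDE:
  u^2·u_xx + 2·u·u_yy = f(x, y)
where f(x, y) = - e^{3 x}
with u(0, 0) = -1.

Substitute the ansatz u = A e^{x} into the left-hand side.
Derivatives of the ansatz:
  u_xx = A e^{x}
  u_yy = 0
Term by term:
  u^2·u_xx = A^{3} e^{3 x}
  2·u·u_yy = 0
So the left-hand side equals
  A^{3} e^{3 x}
This must equal f(x, y) = - e^{3 x} identically.
Matching coefficients of the independent functions:
  [e^{3 x}]:  A^{3} = -1
Solving: A = -1.
Check against the point condition:
  u(0, 0) = -1  ⟹  A = -1  ✓
Hence u(x, y) = - e^{x}.

Answer: u(x, y) = - e^{x}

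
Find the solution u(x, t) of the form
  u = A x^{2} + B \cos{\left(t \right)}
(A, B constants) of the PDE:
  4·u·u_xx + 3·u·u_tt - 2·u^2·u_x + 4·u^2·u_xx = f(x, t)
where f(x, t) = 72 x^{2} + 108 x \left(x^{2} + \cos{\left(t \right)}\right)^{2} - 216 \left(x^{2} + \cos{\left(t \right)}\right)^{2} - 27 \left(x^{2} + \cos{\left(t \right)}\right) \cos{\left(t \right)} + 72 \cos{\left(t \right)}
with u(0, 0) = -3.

Substitute the ansatz u = A x^{2} + B \cos{\left(t \right)} into the left-hand side.
Derivatives of the ansatz:
  u_xx = 2 A
  u_tt = - B \cos{\left(t \right)}
  u_x = 2 A x
Term by term:
  4·u·u_xx = 8 A^{2} x^{2} + 8 A B \cos{\left(t \right)}
  3·u·u_tt = - 3 A B x^{2} \cos{\left(t \right)} - 3 B^{2} \cos^{2}{\left(t \right)}
  -2·u^2·u_x = - 4 A^{3} x^{5} - 8 A^{2} B x^{3} \cos{\left(t \right)} - 4 A B^{2} x \cos^{2}{\left(t \right)}
  4·u^2·u_xx = 8 A^{3} x^{4} + 16 A^{2} B x^{2} \cos{\left(t \right)} + 8 A B^{2} \cos^{2}{\left(t \right)}
So the left-hand side equals
  - 4 A^{3} x^{5} + 8 A^{3} x^{4} - 8 A^{2} B x^{3} \cos{\left(t \right)} + 16 A^{2} B x^{2} \cos{\left(t \right)} + 8 A^{2} x^{2} - 4 A B^{2} x \cos^{2}{\left(t \right)} + 8 A B^{2} \cos^{2}{\left(t \right)} - 3 A B x^{2} \cos{\left(t \right)} + 8 A B \cos{\left(t \right)} - 3 B^{2} \cos^{2}{\left(t \right)}
This must equal f(x, t) identically; expanded, f = 108 x^{5} - 216 x^{4} + 216 x^{3} \cos{\left(t \right)} - 459 x^{2} \cos{\left(t \right)} + 72 x^{2} + 108 x \cos^{2}{\left(t \right)} - 243 \cos^{2}{\left(t \right)} + 72 \cos{\left(t \right)}.
Matching coefficients of the independent functions:
  [x^{2}]:  8 A^{2} = 72
  [x^{4}]:  8 A^{3} = -216
  [x^{5}]:  - 4 A^{3} = 108
  [x \cos^{2}{\left(t \right)}]:  - 4 A B^{2} = 108
  [x^{2} \cos{\left(t \right)}]:  16 A^{2} B - 3 A B = -459
  [x^{3} \cos{\left(t \right)}]:  - 8 A^{2} B = 216
  [\cos{\left(t \right)}]:  8 A B = 72
  [\cos^{2}{\left(t \right)}]:  8 A B^{2} - 3 B^{2} = -243
Solving: A = -3, B = -3.
Check against the point condition:
  u(0, 0) = -3  ⟹  B = -3  ✓
Hence u(x, t) = - 3 x^{2} - 3 \cos{\left(t \right)}.

Answer: u(x, t) = - 3 x^{2} - 3 \cos{\left(t \right)}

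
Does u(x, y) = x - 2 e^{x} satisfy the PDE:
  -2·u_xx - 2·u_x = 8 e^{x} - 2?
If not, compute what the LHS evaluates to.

Evaluate each term of the left-hand side for u = x - 2 e^{x}.
Derivatives:
  u_xx = - 2 e^{x}
  u_x = 1 - 2 e^{x}
Terms:
  -2·u_xx = 4 e^{x}
  -2·u_x = 4 e^{x} - 2
Sum: LHS = 8 e^{x} - 2
This is exactly the given right-hand side, so u is a solution.

Answer: Yes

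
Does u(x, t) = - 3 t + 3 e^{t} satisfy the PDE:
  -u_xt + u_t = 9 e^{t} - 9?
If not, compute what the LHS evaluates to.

Evaluate each term of the left-hand side for u = - 3 t + 3 e^{t}.
Derivatives:
  u_xt = 0
  u_t = 3 e^{t} - 3
Terms:
  -u_xt = 0
  u_t = 3 e^{t} - 3
Sum: LHS = 3 e^{t} - 3
Given right-hand side: 9 e^{t} - 9. Difference LHS − RHS = 6 - 6 e^{t} ≠ 0, so u is not a solution.

Answer: No, the LHS evaluates to 3 e^{t} - 3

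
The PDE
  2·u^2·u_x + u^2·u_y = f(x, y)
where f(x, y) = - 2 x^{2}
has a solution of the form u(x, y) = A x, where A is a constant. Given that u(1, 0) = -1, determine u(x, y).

Substitute the ansatz u = A x into the left-hand side.
Derivatives of the ansatz:
  u_x = A
  u_y = 0
Term by term:
  2·u^2·u_x = 2 A^{3} x^{2}
  u^2·u_y = 0
So the left-hand side equals
  2 A^{3} x^{2}
This must equal f(x, y) = - 2 x^{2} identically.
Matching coefficients of the independent functions:
  [x^{2}]:  2 A^{3} = -2
Solving: A = -1.
Check against the point condition:
  u(1, 0) = -1  ⟹  A = -1  ✓
Hence u(x, y) = - x.

Answer: u(x, y) = - x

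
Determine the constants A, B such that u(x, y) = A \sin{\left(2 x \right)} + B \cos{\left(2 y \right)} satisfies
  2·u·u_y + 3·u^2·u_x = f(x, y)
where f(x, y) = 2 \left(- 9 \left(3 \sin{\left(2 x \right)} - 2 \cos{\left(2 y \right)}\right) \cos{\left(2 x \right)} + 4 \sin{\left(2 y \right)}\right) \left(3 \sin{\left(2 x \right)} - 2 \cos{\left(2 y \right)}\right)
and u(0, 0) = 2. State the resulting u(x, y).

Substitute the ansatz u = A \sin{\left(2 x \right)} + B \cos{\left(2 y \right)} into the left-hand side.
Derivatives of the ansatz:
  u_y = - 2 B \sin{\left(2 y \right)}
  u_x = 2 A \cos{\left(2 x \right)}
Term by term:
  2·u·u_y = - 4 A B \sin{\left(2 x \right)} \sin{\left(2 y \right)} - 4 B^{2} \sin{\left(2 y \right)} \cos{\left(2 y \right)}
  3·u^2·u_x = 6 A^{3} \sin^{2}{\left(2 x \right)} \cos{\left(2 x \right)} + 12 A^{2} B \sin{\left(2 x \right)} \cos{\left(2 x \right)} \cos{\left(2 y \right)} + 6 A B^{2} \cos{\left(2 x \right)} \cos^{2}{\left(2 y \right)}
So the left-hand side equals
  6 A^{3} \sin^{2}{\left(2 x \right)} \cos{\left(2 x \right)} + 12 A^{2} B \sin{\left(2 x \right)} \cos{\left(2 x \right)} \cos{\left(2 y \right)} + 6 A B^{2} \cos{\left(2 x \right)} \cos^{2}{\left(2 y \right)} - 4 A B \sin{\left(2 x \right)} \sin{\left(2 y \right)} - 4 B^{2} \sin{\left(2 y \right)} \cos{\left(2 y \right)}
This must equal f(x, y) identically; expanded, f = - 162 \sin^{2}{\left(2 x \right)} \cos{\left(2 x \right)} + 24 \sin{\left(2 x \right)} \sin{\left(2 y \right)} + 216 \sin{\left(2 x \right)} \cos{\left(2 x \right)} \cos{\left(2 y \right)} - 16 \sin{\left(2 y \right)} \cos{\left(2 y \right)} - 72 \cos{\left(2 x \right)} \cos^{2}{\left(2 y \right)}.
Matching coefficients of the independent functions:
  [\sin{\left(2 x \right)} \sin{\left(2 y \right)}]:  - 4 A B = 24
  [\sin^{2}{\left(2 x \right)} \cos{\left(2 x \right)}]:  6 A^{3} = -162
  [\sin{\left(2 y \right)} \cos{\left(2 y \right)}]:  - 4 B^{2} = -16
  [\cos{\left(2 x \right)} \cos^{2}{\left(2 y \right)}]:  6 A B^{2} = -72
  [\sin{\left(2 x \right)} \cos{\left(2 x \right)} \cos{\left(2 y \right)}]:  12 A^{2} B = 216
Solving: A = -3, B = 2.
Check against the point condition:
  u(0, 0) = 2  ⟹  B = 2  ✓
Hence u(x, y) = - 3 \sin{\left(2 x \right)} + 2 \cos{\left(2 y \right)}.

Answer: u(x, y) = - 3 \sin{\left(2 x \right)} + 2 \cos{\left(2 y \right)}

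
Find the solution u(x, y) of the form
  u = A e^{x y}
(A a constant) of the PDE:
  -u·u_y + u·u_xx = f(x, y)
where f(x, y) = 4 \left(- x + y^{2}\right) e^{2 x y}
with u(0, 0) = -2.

Substitute the ansatz u = A e^{x y} into the left-hand side.
Derivatives of the ansatz:
  u_y = A x e^{x y}
  u_xx = A y^{2} e^{x y}
Term by term:
  -u·u_y = - A^{2} x e^{2 x y}
  u·u_xx = A^{2} y^{2} e^{2 x y}
So the left-hand side equals
  - A^{2} x e^{2 x y} + A^{2} y^{2} e^{2 x y}
This must equal f(x, y) identically; expanded, f = - 4 x e^{2 x y} + 4 y^{2} e^{2 x y}.
Matching coefficients of the independent functions:
  [x e^{2 x y}]:  - A^{2} = -4
  [y^{2} e^{2 x y}]:  A^{2} = 4
These equations allow (A) = (-2) or (2).
Impose the point condition(s):
  u(0, 0) = -2  ⟹  A = -2
Only A = -2 satisfies everything.
Hence u(x, y) = - 2 e^{x y}.

Answer: u(x, y) = - 2 e^{x y}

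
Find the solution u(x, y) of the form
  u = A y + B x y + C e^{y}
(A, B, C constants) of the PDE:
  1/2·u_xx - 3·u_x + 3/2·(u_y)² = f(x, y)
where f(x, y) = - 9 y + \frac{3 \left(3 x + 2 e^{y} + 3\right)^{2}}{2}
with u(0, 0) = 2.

Substitute the ansatz u = A y + B x y + C e^{y} into the left-hand side.
Derivatives of the ansatz:
  u_xx = 0
  u_x = B y
  u_y = A + B x + C e^{y}
Term by term:
  1/2·u_xx = 0
  -3·u_x = - 3 B y
  3/2·(u_y)² = \frac{3 A^{2}}{2} + 3 A B x + 3 A C e^{y} + \frac{3 B^{2} x^{2}}{2} + 3 B C x e^{y} + \frac{3 C^{2} e^{2 y}}{2}
So the left-hand side equals
  \frac{3 A^{2}}{2} + 3 A B x + 3 A C e^{y} + \frac{3 B^{2} x^{2}}{2} + 3 B C x e^{y} - 3 B y + \frac{3 C^{2} e^{2 y}}{2}
This must equal f(x, y) identically; expanded, f = \frac{27 x^{2}}{2} + 18 x e^{y} + 27 x - 9 y + 6 e^{2 y} + 18 e^{y} + \frac{27}{2}.
Matching coefficients of the independent functions:
  [constant term]:  \frac{3 A^{2}}{2} = \frac{27}{2}
  [x]:  3 A B = 27
  [x^{2}]:  \frac{3 B^{2}}{2} = \frac{27}{2}
  [y]:  - 3 B = -9
  [x e^{y}]:  3 B C = 18
  [e^{y}]:  3 A C = 18
  [e^{2 y}]:  \frac{3 C^{2}}{2} = 6
Solving: A = 3, B = 3, C = 2.
Check against the point condition:
  u(0, 0) = 2  ⟹  C = 2  ✓
Hence u(x, y) = 3 x y + 3 y + 2 e^{y}.

Answer: u(x, y) = 3 x y + 3 y + 2 e^{y}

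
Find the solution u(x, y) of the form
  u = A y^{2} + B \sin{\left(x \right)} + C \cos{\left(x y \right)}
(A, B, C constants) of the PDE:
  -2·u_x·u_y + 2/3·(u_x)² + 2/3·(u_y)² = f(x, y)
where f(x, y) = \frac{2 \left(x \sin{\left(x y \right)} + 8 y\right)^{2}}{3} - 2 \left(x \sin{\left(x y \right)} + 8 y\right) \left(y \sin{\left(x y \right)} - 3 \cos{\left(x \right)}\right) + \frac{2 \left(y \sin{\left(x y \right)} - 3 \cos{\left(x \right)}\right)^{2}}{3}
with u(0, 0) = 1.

Answer: u(x, y) = - 4 y^{2} + 3 \sin{\left(x \right)} + \cos{\left(x y \right)}

Derivation:
Substitute the ansatz u = A y^{2} + B \sin{\left(x \right)} + C \cos{\left(x y \right)} into the left-hand side.
Derivatives of the ansatz:
  u_x = B \cos{\left(x \right)} - C y \sin{\left(x y \right)}
  u_y = 2 A y - C x \sin{\left(x y \right)}
Term by term:
  -2·u_x·u_y = - 4 A B y \cos{\left(x \right)} + 4 A C y^{2} \sin{\left(x y \right)} + 2 B C x \sin{\left(x y \right)} \cos{\left(x \right)} - 2 C^{2} x y \sin^{2}{\left(x y \right)}
  2/3·(u_x)² = \frac{2 B^{2} \cos^{2}{\left(x \right)}}{3} - \frac{4 B C y \sin{\left(x y \right)} \cos{\left(x \right)}}{3} + \frac{2 C^{2} y^{2} \sin^{2}{\left(x y \right)}}{3}
  2/3·(u_y)² = \frac{8 A^{2} y^{2}}{3} - \frac{8 A C x y \sin{\left(x y \right)}}{3} + \frac{2 C^{2} x^{2} \sin^{2}{\left(x y \right)}}{3}
So the left-hand side equals
  \frac{8 A^{2} y^{2}}{3} - 4 A B y \cos{\left(x \right)} - \frac{8 A C x y \sin{\left(x y \right)}}{3} + 4 A C y^{2} \sin{\left(x y \right)} + \frac{2 B^{2} \cos^{2}{\left(x \right)}}{3} + 2 B C x \sin{\left(x y \right)} \cos{\left(x \right)} - \frac{4 B C y \sin{\left(x y \right)} \cos{\left(x \right)}}{3} + \frac{2 C^{2} x^{2} \sin^{2}{\left(x y \right)}}{3} - 2 C^{2} x y \sin^{2}{\left(x y \right)} + \frac{2 C^{2} y^{2} \sin^{2}{\left(x y \right)}}{3}
This must equal f(x, y) identically; expanded, f = \frac{2 x^{2} \sin^{2}{\left(x y \right)}}{3} - 2 x y \sin^{2}{\left(x y \right)} + \frac{32 x y \sin{\left(x y \right)}}{3} + 6 x \sin{\left(x y \right)} \cos{\left(x \right)} + \frac{2 y^{2} \sin^{2}{\left(x y \right)}}{3} - 16 y^{2} \sin{\left(x y \right)} + \frac{128 y^{2}}{3} - 4 y \sin{\left(x y \right)} \cos{\left(x \right)} + 48 y \cos{\left(x \right)} + 6 \cos^{2}{\left(x \right)}.
Matching coefficients of the independent functions:
  [y^{2}]:  \frac{8 A^{2}}{3} = \frac{128}{3}
  [x^{2} \sin^{2}{\left(x y \right)}, y^{2} \sin^{2}{\left(x y \right)}]:  \frac{2 C^{2}}{3} = \frac{2}{3}
  [y \cos{\left(x \right)}]:  - 4 A B = 48
  [y^{2} \sin{\left(x y \right)}]:  4 A C = -16
  [x y \sin{\left(x y \right)}]:  - \frac{8 A C}{3} = \frac{32}{3}
  [x y \sin^{2}{\left(x y \right)}]:  - 2 C^{2} = -2
  [x \sin{\left(x y \right)} \cos{\left(x \right)}]:  2 B C = 6
  [y \sin{\left(x y \right)} \cos{\left(x \right)}]:  - \frac{4 B C}{3} = -4
  [\cos^{2}{\left(x \right)}]:  \frac{2 B^{2}}{3} = 6
These equations allow (A, B, C) = (-4, 3, 1) or (4, -3, -1).
Impose the point condition(s):
  u(0, 0) = 1  ⟹  C = 1
Only A = -4, B = 3, C = 1 satisfies everything.
Hence u(x, y) = - 4 y^{2} + 3 \sin{\left(x \right)} + \cos{\left(x y \right)}.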